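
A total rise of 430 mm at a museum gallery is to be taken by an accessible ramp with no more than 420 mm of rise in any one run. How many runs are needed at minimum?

430 / 420 = 1.024 → round up to 2 ramp runs.

2 runs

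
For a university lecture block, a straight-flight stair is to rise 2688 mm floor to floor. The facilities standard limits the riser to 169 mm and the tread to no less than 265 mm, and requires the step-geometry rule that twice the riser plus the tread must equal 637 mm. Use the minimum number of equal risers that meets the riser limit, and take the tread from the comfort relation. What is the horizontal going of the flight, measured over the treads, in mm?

4515 mm

2688 / 169 = 15.91, so 16 risers are needed.
Riser R = 2688 / 16 = 168 mm, within the 169 mm limit.
T = 637 − 2·168 = 301 mm, which satisfies the 265 mm minimum.
Treads = 16 − 1 = 15; going = 15 × 301 = 4515 mm.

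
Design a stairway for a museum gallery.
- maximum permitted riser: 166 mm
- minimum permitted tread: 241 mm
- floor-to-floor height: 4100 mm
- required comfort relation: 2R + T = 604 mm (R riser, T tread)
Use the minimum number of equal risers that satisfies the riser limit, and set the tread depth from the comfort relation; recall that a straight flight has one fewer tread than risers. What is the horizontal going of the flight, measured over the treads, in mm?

6624 mm

4100 / 166 = 24.70, so 25 risers are needed.
Each riser is 4100/25 = 164 mm (≤ 166 mm).
Tread T = 604 − 2 × 164 = 276 mm (≥ 241 mm).
Treads = 25 − 1 = 24; going = 24 × 276 = 6624 mm.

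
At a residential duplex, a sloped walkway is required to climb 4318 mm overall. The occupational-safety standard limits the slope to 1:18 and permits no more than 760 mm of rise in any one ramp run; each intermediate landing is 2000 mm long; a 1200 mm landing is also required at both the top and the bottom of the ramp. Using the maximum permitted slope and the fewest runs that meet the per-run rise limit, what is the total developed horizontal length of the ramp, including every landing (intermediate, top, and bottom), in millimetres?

4318 / 760 = 5.68, so 6 ramp runs are needed. That means 5 intermediate landings.
Horizontal run for 4318 mm of rise at 1:18 is 4318 × 18 = 77724 mm.
Intermediate landings: 5 × 2000 = 10000 mm.
Top and bottom landings: 2 × 1200 = 2400 mm.
Total = 77724 + 10000 + 2400 = 90124 mm.

90124 mm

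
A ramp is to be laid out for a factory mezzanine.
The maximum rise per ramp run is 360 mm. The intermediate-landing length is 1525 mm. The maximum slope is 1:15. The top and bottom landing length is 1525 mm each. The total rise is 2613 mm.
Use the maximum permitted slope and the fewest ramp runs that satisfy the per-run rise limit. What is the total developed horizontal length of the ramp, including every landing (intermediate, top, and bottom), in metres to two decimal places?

⌈2613/360⌉ = 8 ramp runs. That means 7 intermediate landings.
Ramp run (horizontal) at 1:15: 2613 × 15 = 39195 mm.
7 intermediate landings contribute 7 × 1525 = 10675 mm.
Top and bottom landings: 2 × 1525 = 3050 mm.
Total = 39195 + 10675 + 3050 = 52920 mm.
= 52.92 m.

52.92 m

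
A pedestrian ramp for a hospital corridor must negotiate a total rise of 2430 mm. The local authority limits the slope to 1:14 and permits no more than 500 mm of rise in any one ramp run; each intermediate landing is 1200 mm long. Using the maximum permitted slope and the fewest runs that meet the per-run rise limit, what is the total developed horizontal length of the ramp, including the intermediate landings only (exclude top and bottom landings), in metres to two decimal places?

38.82 m

2430 / 500 = 4.86, so 5 ramp runs are needed. That means 4 intermediate landings.
Ramp run (horizontal) at 1:14: 2430 × 14 = 34020 mm.
Intermediate landings: 4 × 1200 = 4800 mm.
Developed length = 34020 + 4800 = 38820 mm.
= 38.82 m.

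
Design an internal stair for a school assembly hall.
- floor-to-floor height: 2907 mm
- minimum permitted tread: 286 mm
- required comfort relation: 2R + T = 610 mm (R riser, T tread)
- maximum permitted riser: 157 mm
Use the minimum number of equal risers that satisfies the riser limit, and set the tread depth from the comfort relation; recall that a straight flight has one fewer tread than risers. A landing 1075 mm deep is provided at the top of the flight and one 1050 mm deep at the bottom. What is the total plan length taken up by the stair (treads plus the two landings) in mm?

7597 mm

2907 / 157 = 18.52, so 19 risers are needed.
Each riser is 2907/19 = 153 mm (≤ 157 mm).
From 2R + T = 610: T = 610 − 306 = 304 mm.
19 risers give 18 treads; going = 18 × 304 = 5472 mm.
Add landings: 5472 + 1075 + 1050 = 7597 mm.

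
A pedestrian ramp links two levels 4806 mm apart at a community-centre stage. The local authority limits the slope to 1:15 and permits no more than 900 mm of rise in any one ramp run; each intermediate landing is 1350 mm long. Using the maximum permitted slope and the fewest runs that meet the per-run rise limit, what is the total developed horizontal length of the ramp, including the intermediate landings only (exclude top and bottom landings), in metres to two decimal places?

⌈4806/900⌉ = 6 ramp runs. That means 5 intermediate landings.
Horizontal run for 4806 mm of rise at 1:15 is 4806 × 15 = 72090 mm.
Intermediate landings: 5 × 1350 = 6750 mm.
Developed length = 72090 + 6750 = 78840 mm.
= 78.84 m.

78.84 m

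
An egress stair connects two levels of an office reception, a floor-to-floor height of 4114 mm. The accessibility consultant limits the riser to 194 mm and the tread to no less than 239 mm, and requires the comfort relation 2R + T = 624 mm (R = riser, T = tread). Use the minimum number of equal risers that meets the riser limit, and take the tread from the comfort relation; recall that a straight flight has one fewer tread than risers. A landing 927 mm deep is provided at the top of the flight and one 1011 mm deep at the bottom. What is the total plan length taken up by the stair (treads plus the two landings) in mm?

At most 194 each: 4114/194 = 21.21, giving 22 risers.
Riser R = 4114 / 22 = 187 mm, within the 194 mm limit.
From 2R + T = 624: T = 624 − 374 = 250 mm.
22 risers give 21 treads; going = 21 × 250 = 5250 mm.
Add landings: 5250 + 927 + 1011 = 7188 mm.

7188 mm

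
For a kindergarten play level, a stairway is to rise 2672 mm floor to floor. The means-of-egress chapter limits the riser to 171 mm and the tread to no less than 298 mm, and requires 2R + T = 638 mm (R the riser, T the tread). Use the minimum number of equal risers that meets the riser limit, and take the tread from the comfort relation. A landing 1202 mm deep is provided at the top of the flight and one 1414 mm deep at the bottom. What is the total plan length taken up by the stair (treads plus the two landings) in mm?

7176 mm

2672 / 171 = 15.63, so 16 risers are needed.
Riser R = 2672 / 16 = 167 mm, within the 171 mm limit.
T = 638 − 2·167 = 304 mm, which satisfies the 298 mm minimum.
16 risers give 15 treads; going = 15 × 304 = 4560 mm.
Enclosure = 4560 + 1202 + 1414 = 7176 mm.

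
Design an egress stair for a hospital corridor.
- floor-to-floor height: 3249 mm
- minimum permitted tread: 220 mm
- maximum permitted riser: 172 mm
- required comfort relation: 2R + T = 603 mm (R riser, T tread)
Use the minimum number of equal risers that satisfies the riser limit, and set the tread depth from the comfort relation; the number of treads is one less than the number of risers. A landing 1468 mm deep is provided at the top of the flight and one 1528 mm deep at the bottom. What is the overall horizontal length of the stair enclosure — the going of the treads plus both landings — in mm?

3249 / 172 = 18.89, so 19 risers are needed.
Riser R = 3249 / 19 = 171 mm, within the 172 mm limit.
T = 603 − 2·171 = 261 mm, which satisfies the 220 mm minimum.
Going = (19 − 1) × 261 = 4698 mm.
Enclosure = 4698 + 1468 + 1528 = 7694 mm.

7694 mm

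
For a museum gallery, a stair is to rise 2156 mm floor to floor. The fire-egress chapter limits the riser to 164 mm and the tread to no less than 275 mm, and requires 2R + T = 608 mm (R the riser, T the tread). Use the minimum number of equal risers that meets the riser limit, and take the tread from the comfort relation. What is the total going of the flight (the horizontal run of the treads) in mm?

3900 mm

2156 / 164 = 13.146 → round up to 14 risers.
Riser R = 2156 / 14 = 154 mm, within the 164 mm limit.
Tread T = 608 − 2 × 154 = 300 mm (≥ 275 mm).
14 risers give 13 treads; going = 13 × 300 = 3900 mm.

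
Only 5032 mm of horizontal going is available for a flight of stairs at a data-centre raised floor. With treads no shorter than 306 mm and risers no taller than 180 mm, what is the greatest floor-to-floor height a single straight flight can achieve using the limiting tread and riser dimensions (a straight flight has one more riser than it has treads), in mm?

5032 / 306 = 16.44, so 16 treads fit.
Risers = treads + 1 = 17.
Maximum height = 17 × 180 = 3060 mm.

3060 mm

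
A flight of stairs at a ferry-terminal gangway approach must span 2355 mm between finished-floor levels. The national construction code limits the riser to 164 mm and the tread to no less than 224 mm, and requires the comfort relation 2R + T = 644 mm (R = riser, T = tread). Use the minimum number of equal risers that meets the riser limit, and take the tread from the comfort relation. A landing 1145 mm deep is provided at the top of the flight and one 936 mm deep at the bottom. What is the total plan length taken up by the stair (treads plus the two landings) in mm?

6701 mm

At most 164 each: 2355/164 = 14.36, giving 15 risers.
Riser R = 2355 / 15 = 157 mm, within the 164 mm limit.
From 2R + T = 644: T = 644 − 314 = 330 mm.
15 risers give 14 treads; going = 14 × 330 = 4620 mm.
Enclosure = 4620 + 1145 + 936 = 6701 mm.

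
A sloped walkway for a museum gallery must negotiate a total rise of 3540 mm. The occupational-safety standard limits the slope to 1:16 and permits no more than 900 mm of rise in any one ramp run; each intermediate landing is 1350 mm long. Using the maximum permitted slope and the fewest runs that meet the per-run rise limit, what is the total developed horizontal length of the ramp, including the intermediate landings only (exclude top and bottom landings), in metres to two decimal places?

3540 / 900 = 3.933 → round up to 4 ramp runs. That means 3 intermediate landings.
Ramp run (horizontal) at 1:16: 3540 × 16 = 56640 mm.
Intermediate landings: 3 × 1350 = 4050 mm.
Developed length = 56640 + 4050 = 60690 mm.
= 60.69 m.

60.69 m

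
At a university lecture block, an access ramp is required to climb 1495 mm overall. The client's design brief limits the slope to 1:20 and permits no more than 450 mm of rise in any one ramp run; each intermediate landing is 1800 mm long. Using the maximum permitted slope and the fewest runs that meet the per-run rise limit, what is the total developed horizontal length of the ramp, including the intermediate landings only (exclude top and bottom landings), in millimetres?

35300 mm

1495 / 450 = 3.322 → round up to 4 ramp runs. That means 3 intermediate landings.
Ramp run (horizontal) at 1:20: 1495 × 20 = 29900 mm.
3 intermediate landings contribute 3 × 1800 = 5400 mm.
Total developed length = 29900 + 5400 = 35300 mm.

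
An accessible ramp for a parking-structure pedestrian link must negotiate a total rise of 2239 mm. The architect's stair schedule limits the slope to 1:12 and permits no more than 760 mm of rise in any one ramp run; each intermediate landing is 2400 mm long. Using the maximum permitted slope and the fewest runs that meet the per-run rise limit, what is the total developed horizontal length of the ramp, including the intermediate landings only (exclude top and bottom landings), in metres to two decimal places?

⌈2239/760⌉ = 3 ramp runs. That means 2 intermediate landings.
Ramp run (horizontal) at 1:12: 2239 × 12 = 26868 mm.
2 intermediate landings contribute 2 × 2400 = 4800 mm.
Developed length = 26868 + 4800 = 31668 mm.
= 31.67 m.

31.67 m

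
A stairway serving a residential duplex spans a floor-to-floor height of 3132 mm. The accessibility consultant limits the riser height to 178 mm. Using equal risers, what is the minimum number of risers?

3132 / 178 = 17.60, so 18 risers are needed.

18 risers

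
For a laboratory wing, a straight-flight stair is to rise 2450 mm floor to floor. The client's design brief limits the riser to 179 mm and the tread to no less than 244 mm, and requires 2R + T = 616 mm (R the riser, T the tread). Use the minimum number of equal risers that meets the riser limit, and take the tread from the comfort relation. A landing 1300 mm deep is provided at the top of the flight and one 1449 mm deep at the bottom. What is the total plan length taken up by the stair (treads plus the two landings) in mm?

At most 179 each: 2450/179 = 13.69, giving 14 risers.
Riser R = 2450 / 14 = 175 mm, within the 179 mm limit.
T = 616 − 2·175 = 266 mm, which satisfies the 244 mm minimum.
Going = (14 − 1) × 266 = 3458 mm.
Add landings: 3458 + 1300 + 1449 = 6207 mm.

6207 mm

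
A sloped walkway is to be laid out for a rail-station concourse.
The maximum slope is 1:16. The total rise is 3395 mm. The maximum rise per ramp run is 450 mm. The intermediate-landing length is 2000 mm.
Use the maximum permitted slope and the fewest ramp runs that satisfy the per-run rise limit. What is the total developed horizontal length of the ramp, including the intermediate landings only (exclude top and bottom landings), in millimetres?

3395 / 450 = 7.544 → round up to 8 ramp runs. That means 7 intermediate landings.
Ramp run (horizontal) at 1:16: 3395 × 16 = 54320 mm.
7 intermediate landings contribute 7 × 2000 = 14000 mm.
Developed length = 54320 + 14000 = 68320 mm.

68320 mm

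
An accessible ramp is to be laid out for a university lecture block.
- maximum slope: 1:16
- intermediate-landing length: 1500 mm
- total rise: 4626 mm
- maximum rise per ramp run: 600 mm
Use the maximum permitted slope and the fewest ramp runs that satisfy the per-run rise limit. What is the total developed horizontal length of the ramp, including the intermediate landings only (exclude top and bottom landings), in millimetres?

⌈4626/600⌉ = 8 ramp runs. That means 7 intermediate landings.
Ramp run (horizontal) at 1:16: 4626 × 16 = 74016 mm.
Intermediate landings: 7 × 1500 = 10500 mm.
Total developed length = 74016 + 10500 = 84516 mm.

84516 mm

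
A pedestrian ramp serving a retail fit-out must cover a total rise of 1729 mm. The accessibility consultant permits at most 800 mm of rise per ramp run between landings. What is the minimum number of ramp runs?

3 runs

⌈1729/800⌉ = 3 ramp runs.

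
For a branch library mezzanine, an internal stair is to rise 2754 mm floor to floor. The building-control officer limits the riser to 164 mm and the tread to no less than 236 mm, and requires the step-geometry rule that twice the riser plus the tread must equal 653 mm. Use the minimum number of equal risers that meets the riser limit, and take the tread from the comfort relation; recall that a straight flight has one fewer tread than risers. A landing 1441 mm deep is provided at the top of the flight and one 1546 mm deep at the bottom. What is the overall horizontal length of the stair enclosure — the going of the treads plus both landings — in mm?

⌈2754/164⌉ = 17 risers.
Each riser is 2754/17 = 162 mm (≤ 164 mm).
T = 653 − 2·162 = 329 mm, which satisfies the 236 mm minimum.
Treads = 17 − 1 = 16; going = 16 × 329 = 5264 mm.
Add landings: 5264 + 1441 + 1546 = 8251 mm.

8251 mm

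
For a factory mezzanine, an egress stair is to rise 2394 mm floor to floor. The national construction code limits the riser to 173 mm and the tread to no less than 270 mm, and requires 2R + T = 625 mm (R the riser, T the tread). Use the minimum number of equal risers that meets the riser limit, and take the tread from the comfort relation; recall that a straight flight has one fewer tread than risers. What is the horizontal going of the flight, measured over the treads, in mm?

2394 / 173 = 13.838 → round up to 14 risers.
R = 2394 ÷ 14 = 171 mm.
Tread T = 625 − 2 × 171 = 283 mm (≥ 270 mm).
14 risers give 13 treads; going = 13 × 283 = 3679 mm.

3679 mm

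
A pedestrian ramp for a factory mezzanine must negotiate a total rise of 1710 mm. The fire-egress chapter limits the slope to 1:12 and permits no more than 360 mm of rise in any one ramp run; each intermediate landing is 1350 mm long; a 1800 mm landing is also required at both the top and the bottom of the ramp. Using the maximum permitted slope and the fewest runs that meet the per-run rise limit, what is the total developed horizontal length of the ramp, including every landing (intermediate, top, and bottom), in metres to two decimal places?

29.52 m

⌈1710/360⌉ = 5 ramp runs. That means 4 intermediate landings.
Horizontal run for 1710 mm of rise at 1:12 is 1710 × 12 = 20520 mm.
4 intermediate landings contribute 4 × 1350 = 5400 mm.
Top and bottom landings: 2 × 1800 = 3600 mm.
Total = 20520 + 5400 + 3600 = 29520 mm.
= 29.52 m.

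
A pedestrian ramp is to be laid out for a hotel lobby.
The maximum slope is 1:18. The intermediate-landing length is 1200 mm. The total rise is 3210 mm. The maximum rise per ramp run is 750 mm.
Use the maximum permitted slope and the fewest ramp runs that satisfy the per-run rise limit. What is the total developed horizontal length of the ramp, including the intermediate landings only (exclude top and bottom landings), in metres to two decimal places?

62.58 m

At most 750 each: 3210/750 = 4.28, giving 5 ramp runs. That means 4 intermediate landings.
Horizontal run for 3210 mm of rise at 1:18 is 3210 × 18 = 57780 mm.
4 intermediate landings contribute 4 × 1200 = 4800 mm.
Developed length = 57780 + 4800 = 62580 mm.
= 62.58 m.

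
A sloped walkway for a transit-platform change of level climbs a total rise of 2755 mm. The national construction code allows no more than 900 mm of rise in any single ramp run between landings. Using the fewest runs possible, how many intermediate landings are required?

2755 / 900 = 3.06, so 4 ramp runs are needed.
4 runs are separated by 3 intermediate landings.

3 intermediate landings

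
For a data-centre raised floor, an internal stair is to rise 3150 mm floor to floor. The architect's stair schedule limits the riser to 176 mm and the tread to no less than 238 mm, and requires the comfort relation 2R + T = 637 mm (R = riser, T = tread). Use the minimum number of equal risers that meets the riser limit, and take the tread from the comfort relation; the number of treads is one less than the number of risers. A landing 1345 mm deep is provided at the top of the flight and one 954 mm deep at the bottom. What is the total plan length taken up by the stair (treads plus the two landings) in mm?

7178 mm

⌈3150/176⌉ = 18 risers.
Riser R = 3150 / 18 = 175 mm, within the 176 mm limit.
Tread T = 637 − 2 × 175 = 287 mm (≥ 238 mm).
18 risers give 17 treads; going = 17 × 287 = 4879 mm.
Add landings: 4879 + 1345 + 954 = 7178 mm.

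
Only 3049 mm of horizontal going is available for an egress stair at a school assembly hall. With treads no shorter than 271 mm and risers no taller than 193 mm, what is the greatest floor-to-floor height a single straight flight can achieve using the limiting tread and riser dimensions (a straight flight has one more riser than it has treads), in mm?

Treads that fit: ⌊3049 / 271⌋ = 11.
Risers = treads + 1 = 12.
Maximum height = 12 × 193 = 2316 mm.

2316 mm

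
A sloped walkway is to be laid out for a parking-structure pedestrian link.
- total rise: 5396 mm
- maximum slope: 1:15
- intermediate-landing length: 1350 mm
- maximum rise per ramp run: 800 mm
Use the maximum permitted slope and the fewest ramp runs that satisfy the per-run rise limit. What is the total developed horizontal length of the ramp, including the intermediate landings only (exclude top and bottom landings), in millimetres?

89040 mm

At most 800 each: 5396/800 = 6.75, giving 7 ramp runs. That means 6 intermediate landings.
Horizontal run for 5396 mm of rise at 1:15 is 5396 × 15 = 80940 mm.
Intermediate landings: 6 × 1350 = 8100 mm.
Total developed length = 80940 + 8100 = 89040 mm.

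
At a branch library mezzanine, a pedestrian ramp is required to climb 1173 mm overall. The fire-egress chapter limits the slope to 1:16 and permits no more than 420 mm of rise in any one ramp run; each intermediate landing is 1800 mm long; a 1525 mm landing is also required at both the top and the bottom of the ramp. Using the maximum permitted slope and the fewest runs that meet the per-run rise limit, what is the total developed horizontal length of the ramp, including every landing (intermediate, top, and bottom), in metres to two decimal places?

25.42 m

1173 / 420 = 2.79, so 3 ramp runs are needed. That means 2 intermediate landings.
Horizontal run for 1173 mm of rise at 1:16 is 1173 × 16 = 18768 mm.
2 intermediate landings contribute 2 × 1800 = 3600 mm.
Top and bottom landings: 2 × 1525 = 3050 mm.
Total = 18768 + 3600 + 3050 = 25418 mm.
= 25.42 m.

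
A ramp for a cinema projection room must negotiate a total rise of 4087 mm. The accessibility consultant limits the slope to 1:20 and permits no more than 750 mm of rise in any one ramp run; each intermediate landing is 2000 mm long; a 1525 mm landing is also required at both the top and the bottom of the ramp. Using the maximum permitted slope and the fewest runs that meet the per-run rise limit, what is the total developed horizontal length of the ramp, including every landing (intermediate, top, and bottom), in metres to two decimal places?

94.79 m

4087 / 750 = 5.45, so 6 ramp runs are needed. That means 5 intermediate landings.
Horizontal run for 4087 mm of rise at 1:20 is 4087 × 20 = 81740 mm.
Intermediate landings: 5 × 2000 = 10000 mm.
Top and bottom landings: 2 × 1525 = 3050 mm.
Total = 81740 + 10000 + 3050 = 94790 mm.
= 94.79 m.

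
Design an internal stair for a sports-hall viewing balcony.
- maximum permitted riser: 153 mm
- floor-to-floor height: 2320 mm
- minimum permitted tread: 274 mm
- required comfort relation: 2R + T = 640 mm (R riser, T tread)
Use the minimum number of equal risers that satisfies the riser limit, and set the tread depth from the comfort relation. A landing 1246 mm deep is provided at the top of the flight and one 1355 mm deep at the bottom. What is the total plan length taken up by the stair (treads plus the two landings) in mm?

2320 / 153 = 15.16, so 16 risers are needed.
R = 2320 ÷ 16 = 145 mm.
From 2R + T = 640: T = 640 − 290 = 350 mm.
Going = (16 − 1) × 350 = 5250 mm.
Enclosure = 5250 + 1246 + 1355 = 7851 mm.

7851 mm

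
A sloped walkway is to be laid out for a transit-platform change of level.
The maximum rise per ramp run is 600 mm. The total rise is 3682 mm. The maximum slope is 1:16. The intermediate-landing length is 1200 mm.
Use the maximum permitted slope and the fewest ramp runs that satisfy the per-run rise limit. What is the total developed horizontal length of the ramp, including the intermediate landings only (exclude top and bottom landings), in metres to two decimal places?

⌈3682/600⌉ = 7 ramp runs. That means 6 intermediate landings.
Horizontal run for 3682 mm of rise at 1:16 is 3682 × 16 = 58912 mm.
6 intermediate landings contribute 6 × 1200 = 7200 mm.
Total developed length = 58912 + 7200 = 66112 mm.
= 66.11 m.

66.11 m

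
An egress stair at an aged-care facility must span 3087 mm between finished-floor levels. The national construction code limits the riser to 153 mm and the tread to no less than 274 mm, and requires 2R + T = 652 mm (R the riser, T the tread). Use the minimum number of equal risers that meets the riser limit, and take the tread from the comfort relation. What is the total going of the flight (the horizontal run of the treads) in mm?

7160 mm

3087 / 153 = 20.176 → round up to 21 risers.
Riser R = 3087 / 21 = 147 mm, within the 153 mm limit.
T = 652 − 2·147 = 358 mm, which satisfies the 274 mm minimum.
Treads = 21 − 1 = 20; going = 20 × 358 = 7160 mm.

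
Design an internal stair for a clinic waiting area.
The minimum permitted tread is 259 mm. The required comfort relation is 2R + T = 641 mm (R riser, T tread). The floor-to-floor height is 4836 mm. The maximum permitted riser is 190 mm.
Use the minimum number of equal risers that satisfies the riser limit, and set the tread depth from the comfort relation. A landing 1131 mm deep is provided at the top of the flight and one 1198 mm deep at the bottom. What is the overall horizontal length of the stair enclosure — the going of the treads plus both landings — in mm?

9054 mm

4836 / 190 = 25.453 → round up to 26 risers.
Each riser is 4836/26 = 186 mm (≤ 190 mm).
Tread T = 641 − 2 × 186 = 269 mm (≥ 259 mm).
Going = (26 − 1) × 269 = 6725 mm.
Enclosure = 6725 + 1131 + 1198 = 9054 mm.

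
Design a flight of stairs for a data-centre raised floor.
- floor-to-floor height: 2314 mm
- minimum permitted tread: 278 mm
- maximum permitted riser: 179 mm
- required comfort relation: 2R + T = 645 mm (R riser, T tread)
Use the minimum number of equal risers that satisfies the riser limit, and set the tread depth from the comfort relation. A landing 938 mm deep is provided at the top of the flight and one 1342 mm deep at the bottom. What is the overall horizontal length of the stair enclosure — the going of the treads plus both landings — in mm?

2314 / 179 = 12.93, so 13 risers are needed.
Riser R = 2314 / 13 = 178 mm, within the 179 mm limit.
Tread T = 645 − 2 × 178 = 289 mm (≥ 278 mm).
Going = (13 − 1) × 289 = 3468 mm.
Add landings: 3468 + 938 + 1342 = 5748 mm.

5748 mm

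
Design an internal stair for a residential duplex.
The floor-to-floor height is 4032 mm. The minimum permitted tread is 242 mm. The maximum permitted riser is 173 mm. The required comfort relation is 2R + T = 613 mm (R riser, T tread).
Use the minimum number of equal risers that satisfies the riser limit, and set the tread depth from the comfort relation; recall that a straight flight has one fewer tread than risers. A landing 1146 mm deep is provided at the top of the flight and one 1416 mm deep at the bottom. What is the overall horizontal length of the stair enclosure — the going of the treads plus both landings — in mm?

8933 mm

4032 / 173 = 23.31, so 24 risers are needed.
Each riser is 4032/24 = 168 mm (≤ 173 mm).
T = 613 − 2·168 = 277 mm, which satisfies the 242 mm minimum.
Treads = 24 − 1 = 23; going = 23 × 277 = 6371 mm.
Add landings: 6371 + 1146 + 1416 = 8933 mm.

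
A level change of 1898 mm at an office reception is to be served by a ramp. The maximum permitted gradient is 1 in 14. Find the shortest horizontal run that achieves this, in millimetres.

Run = rise × 14 = 1898 × 14 = 26572 mm.

26572 mm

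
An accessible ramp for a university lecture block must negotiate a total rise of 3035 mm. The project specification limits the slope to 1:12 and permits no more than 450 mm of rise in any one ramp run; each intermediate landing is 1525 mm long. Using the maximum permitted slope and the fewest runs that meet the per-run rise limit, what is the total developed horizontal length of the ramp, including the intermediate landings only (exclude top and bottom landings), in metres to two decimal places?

3035 / 450 = 6.744 → round up to 7 ramp runs. That means 6 intermediate landings.
Horizontal run for 3035 mm of rise at 1:12 is 3035 × 12 = 36420 mm.
Intermediate landings: 6 × 1525 = 9150 mm.
Total developed length = 36420 + 9150 = 45570 mm.
= 45.57 m.

45.57 m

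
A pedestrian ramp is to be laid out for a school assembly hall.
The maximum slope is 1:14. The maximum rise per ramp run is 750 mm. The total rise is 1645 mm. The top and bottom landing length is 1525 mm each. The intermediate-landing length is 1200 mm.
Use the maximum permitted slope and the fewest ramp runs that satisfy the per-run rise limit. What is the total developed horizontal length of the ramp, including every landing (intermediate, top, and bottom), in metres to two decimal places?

⌈1645/750⌉ = 3 ramp runs. That means 2 intermediate landings.
Horizontal run for 1645 mm of rise at 1:14 is 1645 × 14 = 23030 mm.
Intermediate landings: 2 × 1200 = 2400 mm.
Top and bottom landings: 2 × 1525 = 3050 mm.
Total = 23030 + 2400 + 3050 = 28480 mm.
= 28.48 m.

28.48 m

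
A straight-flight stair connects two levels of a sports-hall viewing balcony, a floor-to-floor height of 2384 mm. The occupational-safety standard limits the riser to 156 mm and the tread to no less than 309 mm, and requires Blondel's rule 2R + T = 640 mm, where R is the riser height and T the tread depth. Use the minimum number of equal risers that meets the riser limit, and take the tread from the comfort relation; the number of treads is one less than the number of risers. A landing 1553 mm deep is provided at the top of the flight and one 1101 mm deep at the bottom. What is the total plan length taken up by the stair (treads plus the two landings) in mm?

7784 mm

2384 / 156 = 15.282 → round up to 16 risers.
Riser R = 2384 / 16 = 149 mm, within the 156 mm limit.
Tread T = 640 − 2 × 149 = 342 mm (≥ 309 mm).
16 risers give 15 treads; going = 15 × 342 = 5130 mm.
Add landings: 5130 + 1553 + 1101 = 7784 mm.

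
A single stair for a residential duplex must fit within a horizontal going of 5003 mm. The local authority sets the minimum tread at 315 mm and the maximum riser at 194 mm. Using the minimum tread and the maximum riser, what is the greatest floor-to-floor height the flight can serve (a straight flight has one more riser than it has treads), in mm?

5003 / 315 = 15.88, so 15 treads fit.
Risers = treads + 1 = 16.
Maximum height = 16 × 194 = 3104 mm.

3104 mm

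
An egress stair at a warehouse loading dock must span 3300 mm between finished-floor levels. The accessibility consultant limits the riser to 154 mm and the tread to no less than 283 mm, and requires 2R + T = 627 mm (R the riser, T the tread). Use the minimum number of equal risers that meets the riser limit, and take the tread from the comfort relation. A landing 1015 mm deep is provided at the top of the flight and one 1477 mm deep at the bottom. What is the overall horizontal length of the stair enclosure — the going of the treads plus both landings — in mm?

9359 mm

⌈3300/154⌉ = 22 risers.
R = 3300 ÷ 22 = 150 mm.
Tread T = 627 − 2 × 150 = 327 mm (≥ 283 mm).
Treads = 22 − 1 = 21; going = 21 × 327 = 6867 mm.
Add landings: 6867 + 1015 + 1477 = 9359 mm.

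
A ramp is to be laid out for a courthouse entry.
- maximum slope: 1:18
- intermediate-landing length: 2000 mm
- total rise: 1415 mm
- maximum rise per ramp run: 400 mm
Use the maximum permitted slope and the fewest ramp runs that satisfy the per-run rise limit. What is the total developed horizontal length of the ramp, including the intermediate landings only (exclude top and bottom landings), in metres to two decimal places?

31.47 m

1415 / 400 = 3.54, so 4 ramp runs are needed. That means 3 intermediate landings.
Horizontal run for 1415 mm of rise at 1:18 is 1415 × 18 = 25470 mm.
Intermediate landings: 3 × 2000 = 6000 mm.
Total developed length = 25470 + 6000 = 31470 mm.
= 31.47 m.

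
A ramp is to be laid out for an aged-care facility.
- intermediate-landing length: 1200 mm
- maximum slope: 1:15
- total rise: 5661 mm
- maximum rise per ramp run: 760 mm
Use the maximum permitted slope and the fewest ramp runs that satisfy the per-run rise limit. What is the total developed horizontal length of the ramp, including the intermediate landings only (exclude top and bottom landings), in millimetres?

At most 760 each: 5661/760 = 7.45, giving 8 ramp runs. That means 7 intermediate landings.
Horizontal run for 5661 mm of rise at 1:15 is 5661 × 15 = 84915 mm.
7 intermediate landings contribute 7 × 1200 = 8400 mm.
Developed length = 84915 + 8400 = 93315 mm.

93315 mm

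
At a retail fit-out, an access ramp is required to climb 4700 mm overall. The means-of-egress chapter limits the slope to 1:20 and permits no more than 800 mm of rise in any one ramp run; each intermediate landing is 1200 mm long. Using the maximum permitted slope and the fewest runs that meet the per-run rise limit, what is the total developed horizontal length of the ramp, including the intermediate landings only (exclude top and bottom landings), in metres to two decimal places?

⌈4700/800⌉ = 6 ramp runs. That means 5 intermediate landings.
Horizontal run for 4700 mm of rise at 1:20 is 4700 × 20 = 94000 mm.
Intermediate landings: 5 × 1200 = 6000 mm.
Total developed length = 94000 + 6000 = 100000 mm.
= 100.00 m.

100.00 m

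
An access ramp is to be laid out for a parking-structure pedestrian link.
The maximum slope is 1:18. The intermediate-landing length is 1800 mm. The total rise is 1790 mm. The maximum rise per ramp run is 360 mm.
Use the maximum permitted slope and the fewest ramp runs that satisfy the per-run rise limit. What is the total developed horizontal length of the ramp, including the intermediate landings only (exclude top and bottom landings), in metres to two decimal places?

39.42 m

1790 / 360 = 4.97, so 5 ramp runs are needed. That means 4 intermediate landings.
Horizontal run for 1790 mm of rise at 1:18 is 1790 × 18 = 32220 mm.
4 intermediate landings contribute 4 × 1800 = 7200 mm.
Total developed length = 32220 + 7200 = 39420 mm.
= 39.42 m.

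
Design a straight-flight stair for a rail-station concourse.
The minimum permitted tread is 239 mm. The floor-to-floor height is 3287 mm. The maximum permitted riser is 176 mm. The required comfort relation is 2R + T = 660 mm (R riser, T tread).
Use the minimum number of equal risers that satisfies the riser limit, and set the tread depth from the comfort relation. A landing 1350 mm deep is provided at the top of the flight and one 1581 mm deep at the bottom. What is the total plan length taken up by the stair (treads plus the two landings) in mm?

⌈3287/176⌉ = 19 risers.
Riser R = 3287 / 19 = 173 mm, within the 176 mm limit.
Tread T = 660 − 2 × 173 = 314 mm (≥ 239 mm).
Treads = 19 − 1 = 18; going = 18 × 314 = 5652 mm.
Enclosure = 5652 + 1350 + 1581 = 8583 mm.

8583 mm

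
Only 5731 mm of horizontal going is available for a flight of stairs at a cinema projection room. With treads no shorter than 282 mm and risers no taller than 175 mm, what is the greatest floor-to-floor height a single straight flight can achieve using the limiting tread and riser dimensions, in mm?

5731 / 282 = 20.32, so 20 treads fit.
Risers = treads + 1 = 21.
Maximum height = 21 × 175 = 3675 mm.

3675 mm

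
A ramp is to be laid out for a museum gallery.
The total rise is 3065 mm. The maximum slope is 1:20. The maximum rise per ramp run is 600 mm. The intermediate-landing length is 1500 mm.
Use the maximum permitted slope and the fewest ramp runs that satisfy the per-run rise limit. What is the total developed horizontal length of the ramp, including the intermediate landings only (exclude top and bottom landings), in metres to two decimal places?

68.80 m

At most 600 each: 3065/600 = 5.11, giving 6 ramp runs. That means 5 intermediate landings.
Ramp run (horizontal) at 1:20: 3065 × 20 = 61300 mm.
Intermediate landings: 5 × 1500 = 7500 mm.
Total developed length = 61300 + 7500 = 68800 mm.
= 68.80 m.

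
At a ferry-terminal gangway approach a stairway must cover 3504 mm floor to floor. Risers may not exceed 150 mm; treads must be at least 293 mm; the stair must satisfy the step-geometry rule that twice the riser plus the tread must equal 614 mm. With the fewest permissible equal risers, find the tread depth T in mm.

⌈3504/150⌉ = 24 risers.
R = 3504 ÷ 24 = 146 mm.
Tread T = 614 − 2 × 146 = 322 mm (≥ 293 mm).

322 mm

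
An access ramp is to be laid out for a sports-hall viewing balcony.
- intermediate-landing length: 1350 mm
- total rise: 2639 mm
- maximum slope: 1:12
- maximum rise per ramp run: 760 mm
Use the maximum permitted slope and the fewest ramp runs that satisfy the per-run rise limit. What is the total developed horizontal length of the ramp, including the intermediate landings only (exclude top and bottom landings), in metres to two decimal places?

35.72 m

2639 / 760 = 3.47, so 4 ramp runs are needed. That means 3 intermediate landings.
Horizontal run for 2639 mm of rise at 1:12 is 2639 × 12 = 31668 mm.
Intermediate landings: 3 × 1350 = 4050 mm.
Total developed length = 31668 + 4050 = 35718 mm.
= 35.72 m.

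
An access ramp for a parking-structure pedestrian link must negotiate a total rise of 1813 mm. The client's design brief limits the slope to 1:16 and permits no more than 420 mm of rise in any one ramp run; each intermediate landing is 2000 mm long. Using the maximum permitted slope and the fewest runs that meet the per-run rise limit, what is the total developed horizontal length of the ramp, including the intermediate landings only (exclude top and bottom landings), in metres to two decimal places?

1813 / 420 = 4.317 → round up to 5 ramp runs. That means 4 intermediate landings.
Ramp run (horizontal) at 1:16: 1813 × 16 = 29008 mm.
Intermediate landings: 4 × 2000 = 8000 mm.
Total developed length = 29008 + 8000 = 37008 mm.
= 37.01 m.

37.01 m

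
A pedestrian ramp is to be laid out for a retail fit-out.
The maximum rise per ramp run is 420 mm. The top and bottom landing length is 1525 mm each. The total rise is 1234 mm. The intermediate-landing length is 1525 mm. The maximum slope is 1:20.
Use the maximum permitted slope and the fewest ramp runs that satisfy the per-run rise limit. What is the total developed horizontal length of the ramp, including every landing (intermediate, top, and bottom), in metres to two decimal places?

30.78 m

At most 420 each: 1234/420 = 2.94, giving 3 ramp runs. That means 2 intermediate landings.
Horizontal run for 1234 mm of rise at 1:20 is 1234 × 20 = 24680 mm.
Intermediate landings: 2 × 1525 = 3050 mm.
Top and bottom landings: 2 × 1525 = 3050 mm.
Total = 24680 + 3050 + 3050 = 30780 mm.
= 30.78 m.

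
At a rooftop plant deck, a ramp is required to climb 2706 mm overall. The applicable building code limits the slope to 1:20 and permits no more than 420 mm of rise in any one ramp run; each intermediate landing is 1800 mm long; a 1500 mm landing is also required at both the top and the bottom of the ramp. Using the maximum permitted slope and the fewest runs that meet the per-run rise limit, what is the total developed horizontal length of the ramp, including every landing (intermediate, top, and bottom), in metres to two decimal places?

67.92 m

⌈2706/420⌉ = 7 ramp runs. That means 6 intermediate landings.
Horizontal run for 2706 mm of rise at 1:20 is 2706 × 20 = 54120 mm.
Intermediate landings: 6 × 1800 = 10800 mm.
Top and bottom landings: 2 × 1500 = 3000 mm.
Total = 54120 + 10800 + 3000 = 67920 mm.
= 67.92 m.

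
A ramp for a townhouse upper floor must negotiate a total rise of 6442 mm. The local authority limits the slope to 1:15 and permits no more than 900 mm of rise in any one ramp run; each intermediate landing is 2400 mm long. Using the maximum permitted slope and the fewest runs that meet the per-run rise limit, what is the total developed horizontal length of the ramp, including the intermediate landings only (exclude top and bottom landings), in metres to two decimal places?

6442 / 900 = 7.158 → round up to 8 ramp runs. That means 7 intermediate landings.
Horizontal run for 6442 mm of rise at 1:15 is 6442 × 15 = 96630 mm.
Intermediate landings: 7 × 2400 = 16800 mm.
Total developed length = 96630 + 16800 = 113430 mm.
= 113.43 m.

113.43 m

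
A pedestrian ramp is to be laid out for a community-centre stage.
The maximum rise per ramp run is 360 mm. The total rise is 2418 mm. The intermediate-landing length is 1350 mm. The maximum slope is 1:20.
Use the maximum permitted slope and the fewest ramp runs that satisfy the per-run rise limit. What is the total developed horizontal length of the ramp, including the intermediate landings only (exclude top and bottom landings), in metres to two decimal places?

56.46 m

⌈2418/360⌉ = 7 ramp runs. That means 6 intermediate landings.
Horizontal run for 2418 mm of rise at 1:20 is 2418 × 20 = 48360 mm.
Intermediate landings: 6 × 1350 = 8100 mm.
Total developed length = 48360 + 8100 = 56460 mm.
= 56.46 m.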